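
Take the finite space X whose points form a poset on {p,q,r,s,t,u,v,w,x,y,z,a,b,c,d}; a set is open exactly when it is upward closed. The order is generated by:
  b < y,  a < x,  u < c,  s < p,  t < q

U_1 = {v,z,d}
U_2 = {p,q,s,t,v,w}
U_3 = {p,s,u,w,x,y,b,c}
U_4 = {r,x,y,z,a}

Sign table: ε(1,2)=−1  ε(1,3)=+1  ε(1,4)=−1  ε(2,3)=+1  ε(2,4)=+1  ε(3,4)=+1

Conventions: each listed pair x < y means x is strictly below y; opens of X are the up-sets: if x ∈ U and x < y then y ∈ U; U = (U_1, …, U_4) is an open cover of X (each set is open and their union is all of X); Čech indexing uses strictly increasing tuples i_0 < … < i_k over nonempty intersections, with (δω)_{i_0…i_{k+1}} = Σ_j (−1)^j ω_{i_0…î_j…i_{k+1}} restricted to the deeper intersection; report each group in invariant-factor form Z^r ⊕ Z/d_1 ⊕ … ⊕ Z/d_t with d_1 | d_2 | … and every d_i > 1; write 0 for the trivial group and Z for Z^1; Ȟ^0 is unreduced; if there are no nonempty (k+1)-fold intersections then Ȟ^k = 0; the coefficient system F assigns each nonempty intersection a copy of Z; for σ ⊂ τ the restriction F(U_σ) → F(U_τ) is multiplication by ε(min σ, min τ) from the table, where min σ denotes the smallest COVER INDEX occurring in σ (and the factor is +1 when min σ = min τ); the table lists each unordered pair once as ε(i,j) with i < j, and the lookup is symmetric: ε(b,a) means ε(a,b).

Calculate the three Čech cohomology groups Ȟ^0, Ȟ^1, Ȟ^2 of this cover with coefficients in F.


nerve simplices:
  U12={v} U14={z} U23={p,s,w} U34={x,y}
C dims 4,4; δ0: rk 3, SNF 1^3
degree 0: 4−3−0 = 1 → Ȟ^0 ≅ Z
degree 1: 4−0−3 = 1 → Ȟ^1 ≅ Z
degree 2: 0−0−0 = 0 → Ȟ^2 ≅ 0

Ȟ^0 = Z,  Ȟ^1 = Z,  Ȟ^2 = 0


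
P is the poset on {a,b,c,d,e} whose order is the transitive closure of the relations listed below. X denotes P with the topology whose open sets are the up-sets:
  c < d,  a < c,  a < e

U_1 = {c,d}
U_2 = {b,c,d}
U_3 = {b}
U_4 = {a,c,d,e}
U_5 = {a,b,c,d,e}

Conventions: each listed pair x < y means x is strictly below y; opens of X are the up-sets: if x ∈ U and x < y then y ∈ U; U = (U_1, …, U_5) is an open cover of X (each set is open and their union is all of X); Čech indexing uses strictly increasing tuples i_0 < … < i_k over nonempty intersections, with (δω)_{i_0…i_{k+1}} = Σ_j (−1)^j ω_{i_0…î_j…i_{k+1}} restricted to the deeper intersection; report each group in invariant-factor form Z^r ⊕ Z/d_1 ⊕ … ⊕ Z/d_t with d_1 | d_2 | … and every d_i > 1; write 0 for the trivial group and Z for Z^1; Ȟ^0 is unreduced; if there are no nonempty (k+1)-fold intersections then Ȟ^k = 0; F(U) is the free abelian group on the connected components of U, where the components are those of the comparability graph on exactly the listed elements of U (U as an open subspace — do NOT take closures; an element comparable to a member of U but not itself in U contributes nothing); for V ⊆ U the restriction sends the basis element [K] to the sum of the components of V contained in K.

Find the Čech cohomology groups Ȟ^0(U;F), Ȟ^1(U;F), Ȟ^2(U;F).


nerve of the cover:
  U12={c,d} U14={c,d} U15={c,d} U23={b} U24={c,d} U25={b,c,d} U35={b} U45={a,c,d,e}
  U124={c,d} U125={c,d} U145={c,d} U235={b} U245={c,d}
  U1245={c,d}
components per intersection:
  U1: {c,d}
  U2: {b} {c,d}
  U3: {b}
  U4: {a,c,d,e}
  U5: {a,c,d,e} {b}
  U12: {c,d}
  U14: {c,d}
  U15: {c,d}
  U23: {b}
  U24: {c,d}
  U25: {b} {c,d}
  U35: {b}
  U45: {a,c,d,e}
  U124: {c,d}
  U125: {c,d}
  U145: {c,d}
  U235: {b}
  U245: {c,d}
  U1245: {c,d}
C dims 7,9,5,1; δ0: rk 5, SNF 1^5; δ1: rk 4, SNF 1^4; δ2: rk 1, SNF 1^1
Ȟ^0 = (7 − 5) − 0 = 2, so Ȟ^0 ≅ Z^2
Ȟ^1 = (9 − 4) − 5 = 0, so Ȟ^1 ≅ 0
Ȟ^2 = (5 − 1) − 4 = 0, so Ȟ^2 ≅ 0

Ȟ^0 = Z^2, Ȟ^1 = 0, Ȟ^2 = 0


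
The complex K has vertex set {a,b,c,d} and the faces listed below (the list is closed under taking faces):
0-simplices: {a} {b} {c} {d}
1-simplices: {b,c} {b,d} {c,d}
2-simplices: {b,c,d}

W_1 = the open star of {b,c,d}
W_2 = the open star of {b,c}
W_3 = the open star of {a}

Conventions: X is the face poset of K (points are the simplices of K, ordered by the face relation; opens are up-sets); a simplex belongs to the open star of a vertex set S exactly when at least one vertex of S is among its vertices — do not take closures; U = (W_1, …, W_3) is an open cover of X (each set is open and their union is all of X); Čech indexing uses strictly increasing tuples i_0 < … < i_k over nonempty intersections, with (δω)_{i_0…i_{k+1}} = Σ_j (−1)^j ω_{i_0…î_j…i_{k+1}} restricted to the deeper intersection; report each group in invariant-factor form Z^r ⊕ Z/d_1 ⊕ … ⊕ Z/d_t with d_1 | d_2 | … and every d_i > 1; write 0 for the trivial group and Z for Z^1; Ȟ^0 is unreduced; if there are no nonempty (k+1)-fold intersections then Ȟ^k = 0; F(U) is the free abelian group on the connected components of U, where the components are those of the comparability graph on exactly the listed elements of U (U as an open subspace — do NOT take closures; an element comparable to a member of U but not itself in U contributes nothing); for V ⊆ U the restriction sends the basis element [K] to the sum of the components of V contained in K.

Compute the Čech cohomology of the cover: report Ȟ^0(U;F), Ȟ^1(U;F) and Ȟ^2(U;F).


nonempty overlaps:
  W1={{b},{c},{d},{b,c},{b,d},{c,d},{b,c,d}} W2={{b},{c},{b,c},{b,d},{c,d},{b,c,d}} W3={{a}}
  W12={{b},{c},{b,c},{b,d},{c,d},{b,c,d}}
components per intersection:
  W1: {{b},{c},{d},{b,c},{b,d},{c,d},{b,c,d}}
  W2: {{b},{c},{b,c},{b,d},{c,d},{b,c,d}}
  W3: {{a}}
  W12: {{b},{c},{b,c},{b,d},{c,d},{b,c,d}}
C dims 3,1; δ0: rk 1, SNF 1^1
degree 0: 3−1−0 = 2 → Ȟ^0 ≅ Z^2
degree 1: 1−0−1 = 0 → Ȟ^1 ≅ 0
degree 2: 0−0−0 = 0 → Ȟ^2 ≅ 0

Ȟ^0(U;F) ≅ Z^2, Ȟ^1(U;F) ≅ 0 and Ȟ^2(U;F) ≅ 0


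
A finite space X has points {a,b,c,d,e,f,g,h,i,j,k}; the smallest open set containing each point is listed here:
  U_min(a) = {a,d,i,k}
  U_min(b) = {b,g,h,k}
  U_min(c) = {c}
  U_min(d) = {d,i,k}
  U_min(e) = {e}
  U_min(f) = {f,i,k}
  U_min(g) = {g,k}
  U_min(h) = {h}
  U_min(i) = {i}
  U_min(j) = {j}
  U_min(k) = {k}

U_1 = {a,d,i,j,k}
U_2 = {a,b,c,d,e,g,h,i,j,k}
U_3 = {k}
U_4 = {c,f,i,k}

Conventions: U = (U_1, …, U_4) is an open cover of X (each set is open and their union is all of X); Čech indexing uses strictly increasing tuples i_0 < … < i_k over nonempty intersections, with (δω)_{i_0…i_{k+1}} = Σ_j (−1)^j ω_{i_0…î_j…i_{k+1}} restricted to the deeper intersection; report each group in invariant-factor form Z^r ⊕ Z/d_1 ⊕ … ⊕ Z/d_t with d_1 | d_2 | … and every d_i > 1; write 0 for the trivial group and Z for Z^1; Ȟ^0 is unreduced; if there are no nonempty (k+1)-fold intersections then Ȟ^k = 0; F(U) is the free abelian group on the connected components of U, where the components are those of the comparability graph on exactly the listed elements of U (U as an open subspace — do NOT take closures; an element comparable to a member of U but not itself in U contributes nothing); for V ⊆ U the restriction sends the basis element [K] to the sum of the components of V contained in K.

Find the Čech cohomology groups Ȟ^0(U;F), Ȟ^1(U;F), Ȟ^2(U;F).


nerve of the cover:
  U12={a,d,i,j,k} U13={k} U14={i,k} U23={k} U24={c,i,k} U34={k}
  U123={k} U124={i,k} U134={k} U234={k}
  U1234={k}
components per intersection:
  U1: {a,d,i,k} {j}
  U2: {a,b,d,g,h,i,k} {c} {e} {j}
  U3: {k}
  U4: {c} {f,i,k}
  U12: {a,d,i,k} {j}
  U13: {k}
  U14: {i} {k}
  U23: {k}
  U24: {c} {i} {k}
  U34: {k}
  U123: {k}
  U124: {i} {k}
  U134: {k}
  U234: {k}
  U1234: {k}
C dims 9,10,5,1; δ0: rk 5, SNF 1^5; δ1: rk 4, SNF 1^4; δ2: rk 1, SNF 1^1
Ȟ^0 = (9 − 5) − 0 = 4, so Ȟ^0 ≅ Z^4
Ȟ^1 = (10 − 4) − 5 = 1, so Ȟ^1 ≅ Z
Ȟ^2 = (5 − 1) − 4 = 0, so Ȟ^2 ≅ 0

Ȟ^0 ≅ Z^4, Ȟ^1 ≅ Z, Ȟ^2 ≅ 0


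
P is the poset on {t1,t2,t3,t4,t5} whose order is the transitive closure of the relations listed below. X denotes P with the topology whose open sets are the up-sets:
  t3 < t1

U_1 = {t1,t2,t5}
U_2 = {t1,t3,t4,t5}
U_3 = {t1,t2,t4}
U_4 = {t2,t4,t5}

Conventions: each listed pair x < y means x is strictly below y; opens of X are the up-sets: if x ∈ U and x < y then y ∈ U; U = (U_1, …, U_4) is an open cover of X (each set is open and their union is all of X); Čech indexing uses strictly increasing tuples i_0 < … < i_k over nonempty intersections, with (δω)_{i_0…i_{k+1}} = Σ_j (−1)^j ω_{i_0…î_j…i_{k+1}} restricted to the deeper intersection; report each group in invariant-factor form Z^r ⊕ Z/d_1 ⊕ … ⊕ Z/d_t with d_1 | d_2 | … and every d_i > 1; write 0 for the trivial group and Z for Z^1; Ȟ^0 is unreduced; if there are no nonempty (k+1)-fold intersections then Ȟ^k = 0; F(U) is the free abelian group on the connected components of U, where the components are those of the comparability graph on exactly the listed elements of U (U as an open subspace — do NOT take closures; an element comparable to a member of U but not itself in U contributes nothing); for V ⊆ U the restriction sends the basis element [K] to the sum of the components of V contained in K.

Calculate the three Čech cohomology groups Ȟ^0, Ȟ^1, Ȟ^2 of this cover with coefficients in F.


Ȟ^0 = Z^4; Ȟ^1 = 0; Ȟ^2 = 0

cover nerve:
  U12={t1,t5} U13={t1,t2} U14={t2,t5} U23={t1,t4} U24={t4,t5} U34={t2,t4}
  U123={t1} U124={t5} U134={t2} U234={t4}
components per intersection:
  U1: {t1} {t2} {t5}
  U2: {t1,t3} {t4} {t5}
  U3: {t1} {t2} {t4}
  U4: {t2} {t4} {t5}
  U12: {t1} {t5}
  U13: {t1} {t2}
  U14: {t2} {t5}
  U23: {t1} {t4}
  U24: {t4} {t5}
  U34: {t2} {t4}
  U123: {t1}
  U124: {t5}
  U134: {t2}
  U234: {t4}
C dims 12,12,4; δ0: rk 8, SNF 1^8; δ1: rk 4, SNF 1^4
Ȟ^0: (12−8)−0=4 ⇒ Z^4
Ȟ^1: (12−4)−8=0 ⇒ 0
Ȟ^2: (4−0)−4=0 ⇒ 0


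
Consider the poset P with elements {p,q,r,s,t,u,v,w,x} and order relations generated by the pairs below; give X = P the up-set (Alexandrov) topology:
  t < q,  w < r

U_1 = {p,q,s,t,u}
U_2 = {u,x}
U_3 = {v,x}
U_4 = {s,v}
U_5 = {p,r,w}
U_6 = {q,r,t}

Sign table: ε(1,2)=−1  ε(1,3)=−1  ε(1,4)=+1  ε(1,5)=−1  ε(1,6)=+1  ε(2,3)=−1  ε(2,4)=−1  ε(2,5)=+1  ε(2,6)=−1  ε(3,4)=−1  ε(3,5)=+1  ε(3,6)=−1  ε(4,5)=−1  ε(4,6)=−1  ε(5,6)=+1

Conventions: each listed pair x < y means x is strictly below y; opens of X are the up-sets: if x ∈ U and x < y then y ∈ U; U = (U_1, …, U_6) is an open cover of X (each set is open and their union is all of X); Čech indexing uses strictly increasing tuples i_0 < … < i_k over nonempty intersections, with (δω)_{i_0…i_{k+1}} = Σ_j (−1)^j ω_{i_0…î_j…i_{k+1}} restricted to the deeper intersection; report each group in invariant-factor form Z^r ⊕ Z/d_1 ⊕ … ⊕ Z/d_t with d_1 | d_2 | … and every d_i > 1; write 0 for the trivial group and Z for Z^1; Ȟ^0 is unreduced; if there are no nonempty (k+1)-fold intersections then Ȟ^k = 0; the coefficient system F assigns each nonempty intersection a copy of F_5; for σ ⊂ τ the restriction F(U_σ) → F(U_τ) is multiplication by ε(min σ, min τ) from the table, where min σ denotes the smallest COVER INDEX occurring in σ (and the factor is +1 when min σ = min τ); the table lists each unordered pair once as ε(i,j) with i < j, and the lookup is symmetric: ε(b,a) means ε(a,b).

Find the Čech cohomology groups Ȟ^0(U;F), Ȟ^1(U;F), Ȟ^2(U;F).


Ȟ^0 ≅ 0, Ȟ^1 ≅ Z/5 and Ȟ^2 ≅ 0

nerve simplices:
  U12={u} U14={s} U15={p} U16={q,t} U23={x} U34={v} U56={r}
C dims 6,7; δ0: rk_F5 6
degree 0: 6−6−0 = 0 → Ȟ^0 ≅ 0
degree 1: 7−0−6 = 1 → Ȟ^1 ≅ Z/5
degree 2: 0−0−0 = 0 → Ȟ^2 ≅ 0


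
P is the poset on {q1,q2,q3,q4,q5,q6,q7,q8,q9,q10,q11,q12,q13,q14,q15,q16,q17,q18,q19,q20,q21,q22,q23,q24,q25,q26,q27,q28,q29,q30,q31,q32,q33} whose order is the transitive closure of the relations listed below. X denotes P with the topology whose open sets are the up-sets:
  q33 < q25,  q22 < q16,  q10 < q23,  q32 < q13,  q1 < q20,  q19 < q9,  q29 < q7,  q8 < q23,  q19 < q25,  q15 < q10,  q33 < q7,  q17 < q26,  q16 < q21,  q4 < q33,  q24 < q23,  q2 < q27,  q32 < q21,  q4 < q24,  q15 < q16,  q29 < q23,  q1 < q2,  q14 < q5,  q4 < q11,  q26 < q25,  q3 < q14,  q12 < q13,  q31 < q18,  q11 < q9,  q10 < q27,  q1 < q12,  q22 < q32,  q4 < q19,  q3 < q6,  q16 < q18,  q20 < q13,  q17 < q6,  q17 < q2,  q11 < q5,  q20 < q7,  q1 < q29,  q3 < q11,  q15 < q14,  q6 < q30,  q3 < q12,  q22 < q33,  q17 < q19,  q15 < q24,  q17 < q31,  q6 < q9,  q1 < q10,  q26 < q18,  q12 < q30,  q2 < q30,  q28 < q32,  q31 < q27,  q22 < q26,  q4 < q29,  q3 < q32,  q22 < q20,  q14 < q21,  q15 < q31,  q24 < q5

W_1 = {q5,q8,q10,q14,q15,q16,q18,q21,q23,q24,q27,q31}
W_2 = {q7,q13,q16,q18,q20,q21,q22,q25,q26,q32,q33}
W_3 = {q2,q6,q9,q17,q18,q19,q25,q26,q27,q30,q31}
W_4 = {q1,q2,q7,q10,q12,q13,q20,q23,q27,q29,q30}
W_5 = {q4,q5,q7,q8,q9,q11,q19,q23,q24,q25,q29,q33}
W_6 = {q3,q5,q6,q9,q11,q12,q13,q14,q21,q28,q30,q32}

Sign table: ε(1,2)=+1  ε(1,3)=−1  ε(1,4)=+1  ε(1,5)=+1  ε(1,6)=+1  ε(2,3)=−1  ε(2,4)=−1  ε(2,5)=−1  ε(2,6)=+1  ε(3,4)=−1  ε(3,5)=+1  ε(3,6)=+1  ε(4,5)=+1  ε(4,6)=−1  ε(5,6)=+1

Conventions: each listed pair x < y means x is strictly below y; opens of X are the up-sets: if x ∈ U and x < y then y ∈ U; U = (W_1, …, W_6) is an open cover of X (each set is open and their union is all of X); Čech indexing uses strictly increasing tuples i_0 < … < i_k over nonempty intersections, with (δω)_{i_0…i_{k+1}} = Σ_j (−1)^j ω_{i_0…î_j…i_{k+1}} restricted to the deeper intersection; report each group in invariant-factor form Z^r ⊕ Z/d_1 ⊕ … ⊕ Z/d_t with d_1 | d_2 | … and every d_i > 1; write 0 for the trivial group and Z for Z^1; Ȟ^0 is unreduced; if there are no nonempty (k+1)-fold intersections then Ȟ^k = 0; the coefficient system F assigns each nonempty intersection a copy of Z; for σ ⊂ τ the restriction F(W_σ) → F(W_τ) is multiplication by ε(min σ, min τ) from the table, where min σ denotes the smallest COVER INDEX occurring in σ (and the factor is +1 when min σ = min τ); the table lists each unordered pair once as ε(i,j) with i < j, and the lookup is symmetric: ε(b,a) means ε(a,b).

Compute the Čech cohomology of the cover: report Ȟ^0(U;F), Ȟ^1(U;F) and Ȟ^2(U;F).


nerve simplices:
  W12={q16,q18,q21} W13={q18,q27,q31} W14={q10,q23,q27} W15={q5,q8,q23,q24} W16={q5,q14,q21} W23={q18,q25,q26} W24={q7,q13,q20} W25={q7,q25,q33} W26={q13,q21,q32} W34={q2,q27,q30} W35={q9,q19,q25} W36={q6,q9,q30} W45={q7,q23,q29} W46={q12,q13,q30} W56={q5,q9,q11}
  W123={q18} W126={q21} W134={q27} W145={q23} W156={q5} W235={q25} W245={q7} W246={q13} W346={q30} W356={q9}
C dims 6,15,10; δ0: rk 6, SNF 1^5·2; δ1: rk 9, SNF 1^9
degree 0: 6−6−0 = 0 → Ȟ^0 ≅ 0
degree 1: 15−9−6 = 0 plus torsion [2] → Ȟ^1 ≅ Z/2
degree 2: 10−0−9 = 1 → Ȟ^2 ≅ Z

Ȟ^0 ≅ 0,  Ȟ^1 ≅ Z/2,  Ȟ^2 ≅ Z


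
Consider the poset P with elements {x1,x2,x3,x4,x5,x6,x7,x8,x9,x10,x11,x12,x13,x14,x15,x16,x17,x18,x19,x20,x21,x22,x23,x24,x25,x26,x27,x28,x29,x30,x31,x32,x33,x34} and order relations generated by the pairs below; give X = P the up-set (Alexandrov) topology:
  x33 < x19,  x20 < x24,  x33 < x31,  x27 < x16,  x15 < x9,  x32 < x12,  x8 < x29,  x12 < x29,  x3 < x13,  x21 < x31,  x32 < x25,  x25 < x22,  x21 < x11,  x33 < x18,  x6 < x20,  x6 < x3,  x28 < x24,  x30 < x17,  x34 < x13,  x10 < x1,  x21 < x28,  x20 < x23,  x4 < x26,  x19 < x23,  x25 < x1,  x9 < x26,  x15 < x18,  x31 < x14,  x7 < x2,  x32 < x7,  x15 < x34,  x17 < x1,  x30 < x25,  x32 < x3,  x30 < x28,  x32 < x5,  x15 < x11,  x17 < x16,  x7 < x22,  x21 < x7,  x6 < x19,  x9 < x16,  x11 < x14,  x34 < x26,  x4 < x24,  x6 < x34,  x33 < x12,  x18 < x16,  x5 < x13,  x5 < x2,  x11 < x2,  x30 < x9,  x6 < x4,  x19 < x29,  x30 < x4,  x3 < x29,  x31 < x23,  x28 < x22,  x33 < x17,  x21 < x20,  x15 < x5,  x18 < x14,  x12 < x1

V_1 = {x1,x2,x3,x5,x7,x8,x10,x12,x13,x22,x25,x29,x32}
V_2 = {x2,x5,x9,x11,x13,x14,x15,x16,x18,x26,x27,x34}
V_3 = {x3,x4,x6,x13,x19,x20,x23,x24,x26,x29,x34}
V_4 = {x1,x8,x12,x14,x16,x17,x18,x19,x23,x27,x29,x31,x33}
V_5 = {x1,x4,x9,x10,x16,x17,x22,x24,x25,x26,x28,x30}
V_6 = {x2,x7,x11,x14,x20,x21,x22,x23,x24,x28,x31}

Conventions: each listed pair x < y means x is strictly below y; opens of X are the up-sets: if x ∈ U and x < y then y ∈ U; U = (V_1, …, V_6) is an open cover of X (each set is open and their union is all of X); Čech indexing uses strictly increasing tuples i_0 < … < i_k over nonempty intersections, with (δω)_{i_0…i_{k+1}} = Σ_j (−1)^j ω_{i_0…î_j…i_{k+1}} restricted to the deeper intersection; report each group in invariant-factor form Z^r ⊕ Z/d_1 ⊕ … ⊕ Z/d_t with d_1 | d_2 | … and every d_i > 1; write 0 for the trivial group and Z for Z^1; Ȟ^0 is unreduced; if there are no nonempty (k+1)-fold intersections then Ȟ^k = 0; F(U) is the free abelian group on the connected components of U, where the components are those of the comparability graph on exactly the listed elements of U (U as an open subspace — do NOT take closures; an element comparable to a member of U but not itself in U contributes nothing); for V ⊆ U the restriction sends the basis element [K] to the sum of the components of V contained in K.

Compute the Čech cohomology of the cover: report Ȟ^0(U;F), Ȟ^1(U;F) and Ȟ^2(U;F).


Ȟ^0(U;F) ≅ Z, Ȟ^1(U;F) ≅ 0, Ȟ^2(U;F) ≅ Z/2

nonempty intersections:
  V12={x2,x5,x13} V13={x3,x13,x29} V14={x1,x8,x12,x29} V15={x1,x10,x22,x25} V16={x2,x7,x22} V23={x13,x26,x34} V24={x14,x16,x18,x27} V25={x9,x16,x26} V26={x2,x11,x14} V34={x19,x23,x29} V35={x4,x24,x26} V36={x20,x23,x24} V45={x1,x16,x17} V46={x14,x23,x31} V56={x22,x24,x28}
  V123={x13} V126={x2} V134={x29} V145={x1} V156={x22} V235={x26} V245={x16} V246={x14} V346={x23} V356={x24}
components per intersection:
  V1: {x1,x2,x3,x5,x7,x8,x10,x12,x13,x22,x25,x29,x32}
  V2: {x2,x5,x9,x11,x13,x14,x15,x16,x18,x26,x27,x34}
  V3: {x3,x4,x6,x13,x19,x20,x23,x24,x26,x29,x34}
  V4: {x1,x8,x12,x14,x16,x17,x18,x19,x23,x27,x29,x31,x33}
  V5: {x1,x4,x9,x10,x16,x17,x22,x24,x25,x26,x28,x30}
  V6: {x2,x7,x11,x14,x20,x21,x22,x23,x24,x28,x31}
  V12: {x2,x5,x13}
  V13: {x3,x13,x29}
  V14: {x1,x8,x12,x29}
  V15: {x1,x10,x22,x25}
  V16: {x2,x7,x22}
  V23: {x13,x26,x34}
  V24: {x14,x16,x18,x27}
  V25: {x9,x16,x26}
  V26: {x2,x11,x14}
  V34: {x19,x23,x29}
  V35: {x4,x24,x26}
  V36: {x20,x23,x24}
  V45: {x1,x16,x17}
  V46: {x14,x23,x31}
  V56: {x22,x24,x28}
  V123: {x13}
  V126: {x2}
  V134: {x29}
  V145: {x1}
  V156: {x22}
  V235: {x26}
  V245: {x16}
  V246: {x14}
  V346: {x23}
  V356: {x24}
C dims 6,15,10; δ0: rk 5, SNF 1^5; δ1: rk 10, SNF 1^9·2
Ȟ^0: (6−5)−0=1 ⇒ Z
Ȟ^1: (15−10)−5=0 ⇒ 0
Ȟ^2: (10−0)−10=0 plus torsion [2] ⇒ Z/2


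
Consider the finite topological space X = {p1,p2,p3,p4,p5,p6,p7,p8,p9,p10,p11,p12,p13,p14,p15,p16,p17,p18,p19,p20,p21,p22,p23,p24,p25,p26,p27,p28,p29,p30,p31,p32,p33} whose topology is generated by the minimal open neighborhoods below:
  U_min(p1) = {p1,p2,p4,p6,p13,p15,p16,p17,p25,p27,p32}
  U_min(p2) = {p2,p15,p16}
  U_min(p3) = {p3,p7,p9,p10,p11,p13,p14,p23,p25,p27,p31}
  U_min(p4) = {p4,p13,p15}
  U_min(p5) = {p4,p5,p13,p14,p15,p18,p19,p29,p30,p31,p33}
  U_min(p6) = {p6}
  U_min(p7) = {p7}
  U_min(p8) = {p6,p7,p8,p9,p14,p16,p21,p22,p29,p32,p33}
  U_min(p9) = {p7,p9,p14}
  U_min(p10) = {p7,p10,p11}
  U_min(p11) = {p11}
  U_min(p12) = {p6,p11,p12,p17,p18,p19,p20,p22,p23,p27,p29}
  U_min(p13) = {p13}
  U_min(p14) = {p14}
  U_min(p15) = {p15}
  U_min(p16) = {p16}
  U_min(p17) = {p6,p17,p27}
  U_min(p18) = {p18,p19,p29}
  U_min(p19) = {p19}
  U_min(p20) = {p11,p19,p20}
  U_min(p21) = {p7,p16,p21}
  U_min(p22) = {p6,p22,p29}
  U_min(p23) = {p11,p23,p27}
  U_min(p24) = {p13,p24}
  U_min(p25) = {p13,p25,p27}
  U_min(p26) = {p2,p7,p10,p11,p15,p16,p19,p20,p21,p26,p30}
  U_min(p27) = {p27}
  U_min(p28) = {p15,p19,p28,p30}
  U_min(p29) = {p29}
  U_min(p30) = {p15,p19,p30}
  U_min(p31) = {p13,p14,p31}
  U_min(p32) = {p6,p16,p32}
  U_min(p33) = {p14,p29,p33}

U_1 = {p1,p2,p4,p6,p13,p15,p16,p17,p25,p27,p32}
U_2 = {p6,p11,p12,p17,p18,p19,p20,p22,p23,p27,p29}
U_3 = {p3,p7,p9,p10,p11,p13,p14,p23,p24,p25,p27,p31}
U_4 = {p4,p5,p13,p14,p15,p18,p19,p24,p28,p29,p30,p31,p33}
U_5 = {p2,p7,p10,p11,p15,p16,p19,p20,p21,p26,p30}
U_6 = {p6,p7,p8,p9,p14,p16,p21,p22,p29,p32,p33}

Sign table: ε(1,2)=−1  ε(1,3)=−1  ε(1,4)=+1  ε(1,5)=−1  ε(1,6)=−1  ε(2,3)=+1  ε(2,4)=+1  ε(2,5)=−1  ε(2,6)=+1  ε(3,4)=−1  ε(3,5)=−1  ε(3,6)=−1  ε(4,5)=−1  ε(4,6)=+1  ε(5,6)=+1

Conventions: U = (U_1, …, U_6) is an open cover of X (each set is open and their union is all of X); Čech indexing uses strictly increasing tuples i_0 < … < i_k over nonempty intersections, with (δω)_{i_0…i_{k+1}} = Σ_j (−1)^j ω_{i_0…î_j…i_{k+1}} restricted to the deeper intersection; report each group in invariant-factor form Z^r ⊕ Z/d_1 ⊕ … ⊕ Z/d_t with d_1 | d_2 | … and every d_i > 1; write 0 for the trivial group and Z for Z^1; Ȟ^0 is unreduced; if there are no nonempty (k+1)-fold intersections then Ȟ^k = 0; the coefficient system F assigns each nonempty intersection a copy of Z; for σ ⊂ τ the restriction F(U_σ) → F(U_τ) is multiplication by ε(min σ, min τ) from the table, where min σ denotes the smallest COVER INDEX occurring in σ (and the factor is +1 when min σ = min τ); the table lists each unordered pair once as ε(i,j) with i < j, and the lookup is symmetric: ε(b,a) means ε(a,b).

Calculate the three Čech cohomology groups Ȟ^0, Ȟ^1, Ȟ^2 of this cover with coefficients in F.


Ȟ^0(U;F) ≅ 0, Ȟ^1(U;F) ≅ Z/2, Ȟ^2(U;F) ≅ Z

nonempty overlaps:
  U12={p6,p17,p27} U13={p13,p25,p27} U14={p4,p13,p15} U15={p2,p15,p16} U16={p6,p16,p32} U23={p11,p23,p27} U24={p18,p19,p29} U25={p11,p19,p20} U26={p6,p22,p29} U34={p13,p14,p24,p31} U35={p7,p10,p11} U36={p7,p9,p14} U45={p15,p19,p30} U46={p14,p29,p33} U56={p7,p16,p21}
  U123={p27} U126={p6} U134={p13} U145={p15} U156={p16} U235={p11} U245={p19} U246={p29} U346={p14} U356={p7}
C dims 6,15,10; δ0: rk 6, SNF 1^5·2; δ1: rk 9, SNF 1^9
degree 0: 6−6−0 = 0 → Ȟ^0 ≅ 0
degree 1: 15−9−6 = 0 plus torsion [2] → Ȟ^1 ≅ Z/2
degree 2: 10−0−9 = 1 → Ȟ^2 ≅ Z


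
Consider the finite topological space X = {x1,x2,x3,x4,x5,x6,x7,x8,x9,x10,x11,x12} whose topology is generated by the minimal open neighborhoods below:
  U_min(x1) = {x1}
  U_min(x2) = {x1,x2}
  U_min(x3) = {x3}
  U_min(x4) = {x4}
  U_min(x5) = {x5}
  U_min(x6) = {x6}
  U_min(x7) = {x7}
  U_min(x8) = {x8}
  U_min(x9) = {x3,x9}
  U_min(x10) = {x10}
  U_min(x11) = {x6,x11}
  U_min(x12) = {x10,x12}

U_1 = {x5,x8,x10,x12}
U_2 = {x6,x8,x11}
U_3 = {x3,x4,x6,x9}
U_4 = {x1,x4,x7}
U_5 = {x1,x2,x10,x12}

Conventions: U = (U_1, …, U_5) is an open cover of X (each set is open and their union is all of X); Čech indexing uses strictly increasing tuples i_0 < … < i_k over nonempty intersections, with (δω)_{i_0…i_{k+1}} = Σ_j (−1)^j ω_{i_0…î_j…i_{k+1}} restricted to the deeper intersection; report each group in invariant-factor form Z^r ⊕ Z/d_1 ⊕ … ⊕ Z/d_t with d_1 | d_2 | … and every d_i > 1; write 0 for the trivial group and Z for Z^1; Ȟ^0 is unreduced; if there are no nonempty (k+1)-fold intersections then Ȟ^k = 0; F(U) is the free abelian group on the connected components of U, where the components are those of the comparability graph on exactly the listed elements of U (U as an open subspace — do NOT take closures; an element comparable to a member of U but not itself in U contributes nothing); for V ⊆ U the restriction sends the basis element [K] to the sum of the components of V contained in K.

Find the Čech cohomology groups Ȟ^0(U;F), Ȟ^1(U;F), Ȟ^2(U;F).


Ȟ^0 ≅ Z^8, Ȟ^1 ≅ 0, Ȟ^2 ≅ 0

nonempty overlaps:
  U12={x8} U15={x10,x12} U23={x6} U34={x4} U45={x1}
components per intersection:
  U1: {x5} {x8} {x10,x12}
  U2: {x6,x11} {x8}
  U3: {x3,x9} {x4} {x6}
  U4: {x1} {x4} {x7}
  U5: {x1,x2} {x10,x12}
  U12: {x8}
  U15: {x10,x12}
  U23: {x6}
  U34: {x4}
  U45: {x1}
C dims 13,5; δ0: rk 5, SNF 1^5
degree 0: 13−5−0 = 8 → Ȟ^0 ≅ Z^8
degree 1: 5−0−5 = 0 → Ȟ^1 ≅ 0
degree 2: 0−0−0 = 0 → Ȟ^2 ≅ 0


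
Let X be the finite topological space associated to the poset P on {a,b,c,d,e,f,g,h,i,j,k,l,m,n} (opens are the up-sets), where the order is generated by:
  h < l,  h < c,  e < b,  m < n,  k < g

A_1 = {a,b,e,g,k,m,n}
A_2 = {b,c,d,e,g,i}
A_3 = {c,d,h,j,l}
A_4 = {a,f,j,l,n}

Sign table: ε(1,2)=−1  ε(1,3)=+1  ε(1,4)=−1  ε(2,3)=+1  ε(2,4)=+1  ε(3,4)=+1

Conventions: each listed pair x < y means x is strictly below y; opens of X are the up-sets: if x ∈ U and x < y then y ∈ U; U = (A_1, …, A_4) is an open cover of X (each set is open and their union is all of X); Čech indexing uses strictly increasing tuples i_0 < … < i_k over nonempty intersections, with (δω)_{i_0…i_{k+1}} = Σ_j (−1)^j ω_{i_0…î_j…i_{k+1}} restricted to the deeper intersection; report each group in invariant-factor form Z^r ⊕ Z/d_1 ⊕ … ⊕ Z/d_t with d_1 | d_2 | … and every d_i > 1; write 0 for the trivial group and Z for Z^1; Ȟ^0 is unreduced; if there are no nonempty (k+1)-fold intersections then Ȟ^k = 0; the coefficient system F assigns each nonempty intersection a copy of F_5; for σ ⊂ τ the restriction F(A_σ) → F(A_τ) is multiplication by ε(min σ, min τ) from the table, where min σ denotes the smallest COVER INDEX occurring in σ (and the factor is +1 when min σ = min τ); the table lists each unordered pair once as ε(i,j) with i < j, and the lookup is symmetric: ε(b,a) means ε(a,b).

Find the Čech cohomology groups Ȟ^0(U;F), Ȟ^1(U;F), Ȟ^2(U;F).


Ȟ^0 = Z/5; Ȟ^1 = Z/5; Ȟ^2 = 0

nonempty intersections:
  A12={b,e,g} A14={a,n} A23={c,d} A34={j,l}
C dims 4,4; δ0: rk_F5 3
Ȟ^0: (4−3)−0=1 ⇒ Z/5
Ȟ^1: (4−0)−3=1 ⇒ Z/5
Ȟ^2: (0−0)−0=0 ⇒ 0


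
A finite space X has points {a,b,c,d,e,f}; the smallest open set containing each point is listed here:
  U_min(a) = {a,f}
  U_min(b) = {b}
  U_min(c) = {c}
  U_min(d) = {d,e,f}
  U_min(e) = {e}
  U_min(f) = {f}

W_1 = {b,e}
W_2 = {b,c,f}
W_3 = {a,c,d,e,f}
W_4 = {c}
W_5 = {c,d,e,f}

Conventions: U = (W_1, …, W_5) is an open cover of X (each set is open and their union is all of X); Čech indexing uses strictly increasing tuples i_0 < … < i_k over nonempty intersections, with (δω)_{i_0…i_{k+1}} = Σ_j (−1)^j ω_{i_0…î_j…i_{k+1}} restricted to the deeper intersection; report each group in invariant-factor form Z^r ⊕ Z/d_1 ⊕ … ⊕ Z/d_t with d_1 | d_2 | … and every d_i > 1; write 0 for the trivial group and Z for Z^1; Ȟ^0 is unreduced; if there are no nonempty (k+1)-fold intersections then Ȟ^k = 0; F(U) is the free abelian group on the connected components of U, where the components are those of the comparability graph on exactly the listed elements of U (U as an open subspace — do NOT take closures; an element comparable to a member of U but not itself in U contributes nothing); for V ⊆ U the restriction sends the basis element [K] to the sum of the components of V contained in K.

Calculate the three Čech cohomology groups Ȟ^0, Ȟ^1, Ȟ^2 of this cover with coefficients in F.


Ȟ^0(U;F) ≅ Z^3, Ȟ^1(U;F) ≅ 0 and Ȟ^2(U;F) ≅ 0

intersection data:
  W12={b} W13={e} W15={e} W23={c,f} W24={c} W25={c,f} W34={c} W35={c,d,e,f} W45={c}
  W135={e} W234={c} W235={c,f} W245={c} W345={c}
  W2345={c}
components per intersection:
  W1: {b} {e}
  W2: {b} {c} {f}
  W3: {a,d,e,f} {c}
  W4: {c}
  W5: {c} {d,e,f}
  W12: {b}
  W13: {e}
  W15: {e}
  W23: {c} {f}
  W24: {c}
  W25: {c} {f}
  W34: {c}
  W35: {c} {d,e,f}
  W45: {c}
  W135: {e}
  W234: {c}
  W235: {c} {f}
  W245: {c}
  W345: {c}
  W2345: {c}
C dims 10,12,6,1; δ0: rk 7, SNF 1^7; δ1: rk 5, SNF 1^5; δ2: rk 1, SNF 1^1
Ȟ^0 = (10 − 7) − 0 = 3, so Ȟ^0 ≅ Z^3
Ȟ^1 = (12 − 5) − 7 = 0, so Ȟ^1 ≅ 0
Ȟ^2 = (6 − 1) − 5 = 0, so Ȟ^2 ≅ 0


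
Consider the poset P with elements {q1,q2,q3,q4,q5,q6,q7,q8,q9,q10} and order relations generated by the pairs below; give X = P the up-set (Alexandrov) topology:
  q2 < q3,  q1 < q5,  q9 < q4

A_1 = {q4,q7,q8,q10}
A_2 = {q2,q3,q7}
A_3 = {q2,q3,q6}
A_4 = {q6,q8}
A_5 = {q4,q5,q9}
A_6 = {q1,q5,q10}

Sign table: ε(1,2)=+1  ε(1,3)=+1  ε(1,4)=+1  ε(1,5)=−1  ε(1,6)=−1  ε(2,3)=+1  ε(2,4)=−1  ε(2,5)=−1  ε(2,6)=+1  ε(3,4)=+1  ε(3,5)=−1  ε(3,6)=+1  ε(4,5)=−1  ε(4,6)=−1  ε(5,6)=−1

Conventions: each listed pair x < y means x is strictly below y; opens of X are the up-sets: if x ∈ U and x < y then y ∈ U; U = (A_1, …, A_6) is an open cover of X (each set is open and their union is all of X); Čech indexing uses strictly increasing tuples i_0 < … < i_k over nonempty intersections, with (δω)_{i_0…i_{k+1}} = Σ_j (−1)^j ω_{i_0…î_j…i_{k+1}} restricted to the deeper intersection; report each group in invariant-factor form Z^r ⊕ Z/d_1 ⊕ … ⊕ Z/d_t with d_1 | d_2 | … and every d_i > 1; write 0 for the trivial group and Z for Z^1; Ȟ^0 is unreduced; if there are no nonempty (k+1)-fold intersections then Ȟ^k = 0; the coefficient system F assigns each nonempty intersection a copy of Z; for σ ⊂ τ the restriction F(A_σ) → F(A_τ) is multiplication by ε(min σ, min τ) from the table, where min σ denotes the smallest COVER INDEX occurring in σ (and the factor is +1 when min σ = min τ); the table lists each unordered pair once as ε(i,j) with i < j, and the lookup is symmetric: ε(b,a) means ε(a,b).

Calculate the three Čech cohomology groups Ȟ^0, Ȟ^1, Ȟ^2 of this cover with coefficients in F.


nerve simplices:
  A12={q7} A14={q8} A15={q4} A16={q10} A23={q2,q3} A34={q6} A56={q5}
C dims 6,7; δ0: rk 6, SNF 1^5·2
degree 0: 6−6−0 = 0 → Ȟ^0 ≅ 0
degree 1: 7−0−6 = 1 plus torsion [2] → Ȟ^1 ≅ Z ⊕ Z/2
degree 2: 0−0−0 = 0 → Ȟ^2 ≅ 0

Ȟ^0(U;F) ≅ 0, Ȟ^1(U;F) ≅ Z ⊕ Z/2, Ȟ^2(U;F) ≅ 0


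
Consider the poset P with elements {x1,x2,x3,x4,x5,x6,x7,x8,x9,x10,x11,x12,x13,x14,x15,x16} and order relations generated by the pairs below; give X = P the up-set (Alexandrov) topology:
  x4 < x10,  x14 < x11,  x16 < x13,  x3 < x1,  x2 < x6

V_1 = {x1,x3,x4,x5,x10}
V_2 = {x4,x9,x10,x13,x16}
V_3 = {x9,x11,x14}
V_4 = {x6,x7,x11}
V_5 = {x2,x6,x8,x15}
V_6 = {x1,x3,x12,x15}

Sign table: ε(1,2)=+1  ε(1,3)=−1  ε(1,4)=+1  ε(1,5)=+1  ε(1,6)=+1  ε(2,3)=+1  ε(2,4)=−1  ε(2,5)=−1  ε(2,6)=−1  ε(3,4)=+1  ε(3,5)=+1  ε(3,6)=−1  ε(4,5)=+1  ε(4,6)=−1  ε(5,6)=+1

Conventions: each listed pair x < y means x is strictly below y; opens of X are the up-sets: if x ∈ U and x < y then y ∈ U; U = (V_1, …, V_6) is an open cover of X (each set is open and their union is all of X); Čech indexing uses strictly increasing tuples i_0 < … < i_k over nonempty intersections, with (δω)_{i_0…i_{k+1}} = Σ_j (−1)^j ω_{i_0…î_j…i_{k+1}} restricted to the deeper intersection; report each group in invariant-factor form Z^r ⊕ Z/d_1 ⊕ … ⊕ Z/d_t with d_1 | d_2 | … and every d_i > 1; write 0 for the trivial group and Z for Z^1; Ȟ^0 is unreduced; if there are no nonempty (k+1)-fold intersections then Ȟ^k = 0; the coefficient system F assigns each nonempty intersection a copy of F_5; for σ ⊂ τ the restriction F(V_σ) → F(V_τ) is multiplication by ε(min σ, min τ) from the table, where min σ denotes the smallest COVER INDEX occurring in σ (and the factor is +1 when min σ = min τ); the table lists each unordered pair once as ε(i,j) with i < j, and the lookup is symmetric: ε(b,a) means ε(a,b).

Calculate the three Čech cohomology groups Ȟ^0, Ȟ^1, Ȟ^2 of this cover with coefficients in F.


nonempty overlaps:
  V12={x4,x10} V16={x1,x3} V23={x9} V34={x11} V45={x6} V56={x15}
C dims 6,6; δ0: rk_F5 5
degree 0: 6−5−0 = 1 → Ȟ^0 ≅ Z/5
degree 1: 6−0−5 = 1 → Ȟ^1 ≅ Z/5
degree 2: 0−0−0 = 0 → Ȟ^2 ≅ 0

Ȟ^0 = Z/5, Ȟ^1 = Z/5, Ȟ^2 = 0


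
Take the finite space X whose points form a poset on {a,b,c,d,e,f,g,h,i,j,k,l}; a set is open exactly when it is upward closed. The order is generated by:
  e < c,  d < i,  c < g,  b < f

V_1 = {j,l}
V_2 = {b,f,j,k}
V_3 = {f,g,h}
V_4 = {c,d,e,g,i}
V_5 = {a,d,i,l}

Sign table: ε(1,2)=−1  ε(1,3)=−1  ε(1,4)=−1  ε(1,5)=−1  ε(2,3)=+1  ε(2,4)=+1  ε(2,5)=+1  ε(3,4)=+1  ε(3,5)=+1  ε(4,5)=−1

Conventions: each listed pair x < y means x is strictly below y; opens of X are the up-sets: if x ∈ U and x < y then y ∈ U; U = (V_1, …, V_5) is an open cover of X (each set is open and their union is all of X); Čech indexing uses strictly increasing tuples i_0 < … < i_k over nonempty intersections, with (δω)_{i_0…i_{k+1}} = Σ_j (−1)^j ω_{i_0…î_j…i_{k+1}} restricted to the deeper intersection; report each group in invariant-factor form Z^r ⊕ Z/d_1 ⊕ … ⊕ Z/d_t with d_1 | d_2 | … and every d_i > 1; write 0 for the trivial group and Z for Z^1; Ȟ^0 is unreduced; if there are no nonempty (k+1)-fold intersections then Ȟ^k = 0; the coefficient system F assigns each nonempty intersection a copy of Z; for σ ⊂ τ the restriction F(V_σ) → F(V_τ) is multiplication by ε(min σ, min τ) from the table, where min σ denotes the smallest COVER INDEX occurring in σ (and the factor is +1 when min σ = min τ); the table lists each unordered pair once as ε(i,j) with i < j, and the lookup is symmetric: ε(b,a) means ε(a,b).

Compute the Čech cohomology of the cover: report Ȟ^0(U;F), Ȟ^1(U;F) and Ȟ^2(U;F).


nerve of the cover:
  V12={j} V15={l} V23={f} V34={g} V45={d,i}
C dims 5,5; δ0: rk 5, SNF 1^4·2
Ȟ^0 = (5 − 5) − 0 = 0, so Ȟ^0 ≅ 0
Ȟ^1 = (5 − 0) − 5 = 0 plus torsion [2], so Ȟ^1 ≅ Z/2
Ȟ^2 = (0 − 0) − 0 = 0, so Ȟ^2 ≅ 0

Ȟ^0 ≅ 0; Ȟ^1 ≅ Z/2; Ȟ^2 ≅ 0


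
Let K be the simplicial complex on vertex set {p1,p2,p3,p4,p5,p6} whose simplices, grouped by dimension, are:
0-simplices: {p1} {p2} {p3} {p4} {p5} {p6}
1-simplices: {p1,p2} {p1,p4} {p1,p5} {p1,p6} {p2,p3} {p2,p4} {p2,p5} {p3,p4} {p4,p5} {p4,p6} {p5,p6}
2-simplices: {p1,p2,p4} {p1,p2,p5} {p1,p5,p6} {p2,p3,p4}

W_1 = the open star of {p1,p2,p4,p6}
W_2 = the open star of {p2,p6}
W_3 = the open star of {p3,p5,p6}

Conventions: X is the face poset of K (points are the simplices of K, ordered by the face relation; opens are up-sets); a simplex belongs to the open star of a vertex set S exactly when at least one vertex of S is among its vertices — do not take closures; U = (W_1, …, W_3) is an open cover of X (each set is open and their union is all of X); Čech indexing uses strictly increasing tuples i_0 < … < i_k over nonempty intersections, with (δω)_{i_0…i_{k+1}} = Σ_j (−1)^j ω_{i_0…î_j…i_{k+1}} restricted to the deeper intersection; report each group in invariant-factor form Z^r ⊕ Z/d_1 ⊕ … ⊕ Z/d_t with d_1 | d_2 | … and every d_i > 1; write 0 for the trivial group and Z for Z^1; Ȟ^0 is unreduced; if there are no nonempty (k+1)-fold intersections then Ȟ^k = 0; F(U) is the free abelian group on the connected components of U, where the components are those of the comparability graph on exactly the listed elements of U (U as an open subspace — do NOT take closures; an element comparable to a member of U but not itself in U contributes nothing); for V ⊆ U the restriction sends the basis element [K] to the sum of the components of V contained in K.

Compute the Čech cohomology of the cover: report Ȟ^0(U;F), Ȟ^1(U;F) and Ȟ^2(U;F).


nerve of the cover:
  W1={{p1},{p2},{p4},{p6},{p1,p2},{p1,p4},{p1,p5},{p1,p6},{p2,p3},{p2,p4},{p2,p5},{p3,p4},{p4,p5},{p4,p6},{p5,p6},{p1,p2,p4},{p1,p2,p5},{p1,p5,p6},{p2,p3,p4}} W2={{p2},{p6},{p1,p2},{p1,p6},{p2,p3},{p2,p4},{p2,p5},{p4,p6},{p5,p6},{p1,p2,p4},{p1,p2,p5},{p1,p5,p6},{p2,p3,p4}} W3={{p3},{p5},{p6},{p1,p5},{p1,p6},{p2,p3},{p2,p5},{p3,p4},{p4,p5},{p4,p6},{p5,p6},{p1,p2,p5},{p1,p5,p6},{p2,p3,p4}}
  W12={{p2},{p6},{p1,p2},{p1,p6},{p2,p3},{p2,p4},{p2,p5},{p4,p6},{p5,p6},{p1,p2,p4},{p1,p2,p5},{p1,p5,p6},{p2,p3,p4}} W13={{p6},{p1,p5},{p1,p6},{p2,p3},{p2,p5},{p3,p4},{p4,p5},{p4,p6},{p5,p6},{p1,p2,p5},{p1,p5,p6},{p2,p3,p4}} W23={{p6},{p1,p6},{p2,p3},{p2,p5},{p4,p6},{p5,p6},{p1,p2,p5},{p1,p5,p6},{p2,p3,p4}}
  W123={{p6},{p1,p6},{p2,p3},{p2,p5},{p4,p6},{p5,p6},{p1,p2,p5},{p1,p5,p6},{p2,p3,p4}}
components per intersection:
  W1: {{p1},{p2},{p4},{p6},{p1,p2},{p1,p4},{p1,p5},{p1,p6},{p2,p3},{p2,p4},{p2,p5},{p3,p4},{p4,p5},{p4,p6},{p5,p6},{p1,p2,p4},{p1,p2,p5},{p1,p5,p6},{p2,p3,p4}}
  W2: {{p2},{p1,p2},{p2,p3},{p2,p4},{p2,p5},{p1,p2,p4},{p1,p2,p5},{p2,p3,p4}} {{p6},{p1,p6},{p4,p6},{p5,p6},{p1,p5,p6}}
  W3: {{p3},{p2,p3},{p3,p4},{p2,p3,p4}} {{p5},{p6},{p1,p5},{p1,p6},{p2,p5},{p4,p5},{p4,p6},{p5,p6},{p1,p2,p5},{p1,p5,p6}}
  W12: {{p2},{p1,p2},{p2,p3},{p2,p4},{p2,p5},{p1,p2,p4},{p1,p2,p5},{p2,p3,p4}} {{p6},{p1,p6},{p4,p6},{p5,p6},{p1,p5,p6}}
  W13: {{p6},{p1,p5},{p1,p6},{p2,p5},{p4,p6},{p5,p6},{p1,p2,p5},{p1,p5,p6}} {{p2,p3},{p3,p4},{p2,p3,p4}} {{p4,p5}}
  W23: {{p6},{p1,p6},{p4,p6},{p5,p6},{p1,p5,p6}} {{p2,p3},{p2,p3,p4}} {{p2,p5},{p1,p2,p5}}
  W123: {{p6},{p1,p6},{p4,p6},{p5,p6},{p1,p5,p6}} {{p2,p3},{p2,p3,p4}} {{p2,p5},{p1,p2,p5}}
C dims 5,8,3; δ0: rk 4, SNF 1^4; δ1: rk 3, SNF 1^3
Ȟ^0 = (5 − 4) − 0 = 1, so Ȟ^0 ≅ Z
Ȟ^1 = (8 − 3) − 4 = 1, so Ȟ^1 ≅ Z
Ȟ^2 = (3 − 0) − 3 = 0, so Ȟ^2 ≅ 0

Ȟ^0 = Z, Ȟ^1 = Z, Ȟ^2 = 0


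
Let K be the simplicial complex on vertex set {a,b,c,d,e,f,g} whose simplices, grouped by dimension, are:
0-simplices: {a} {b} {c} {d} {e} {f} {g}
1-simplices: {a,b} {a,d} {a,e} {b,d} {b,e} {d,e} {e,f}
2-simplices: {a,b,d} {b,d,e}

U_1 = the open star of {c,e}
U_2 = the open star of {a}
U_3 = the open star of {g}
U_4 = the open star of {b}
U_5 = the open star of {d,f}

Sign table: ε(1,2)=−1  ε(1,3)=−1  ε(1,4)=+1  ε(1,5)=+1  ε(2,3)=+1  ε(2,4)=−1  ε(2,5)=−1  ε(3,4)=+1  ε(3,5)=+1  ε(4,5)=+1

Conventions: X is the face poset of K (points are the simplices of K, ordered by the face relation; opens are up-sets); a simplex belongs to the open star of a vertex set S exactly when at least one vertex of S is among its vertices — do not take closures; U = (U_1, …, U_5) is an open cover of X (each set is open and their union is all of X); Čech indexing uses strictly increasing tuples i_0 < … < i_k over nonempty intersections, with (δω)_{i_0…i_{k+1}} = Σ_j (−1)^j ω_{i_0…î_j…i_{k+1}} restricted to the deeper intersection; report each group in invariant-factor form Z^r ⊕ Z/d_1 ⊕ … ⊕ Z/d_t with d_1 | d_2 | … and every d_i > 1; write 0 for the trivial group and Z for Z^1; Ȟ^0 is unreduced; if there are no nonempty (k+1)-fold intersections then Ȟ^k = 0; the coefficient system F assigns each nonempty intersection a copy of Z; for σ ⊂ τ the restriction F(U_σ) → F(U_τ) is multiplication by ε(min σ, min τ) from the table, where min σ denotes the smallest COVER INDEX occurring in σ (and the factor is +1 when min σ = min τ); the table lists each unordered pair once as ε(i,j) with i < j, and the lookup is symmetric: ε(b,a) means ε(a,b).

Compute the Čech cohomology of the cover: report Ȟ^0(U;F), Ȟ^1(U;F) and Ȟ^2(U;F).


Ȟ^0 = Z^2; Ȟ^1 = Z; Ȟ^2 = 0

nonempty overlaps:
  U1={{c},{e},{a,e},{b,e},{d,e},{e,f},{b,d,e}} U2={{a},{a,b},{a,d},{a,e},{a,b,d}} U3={{g}} U4={{b},{a,b},{b,d},{b,e},{a,b,d},{b,d,e}} U5={{d},{f},{a,d},{b,d},{d,e},{e,f},{a,b,d},{b,d,e}}
  U12={{a,e}} U14={{b,e},{b,d,e}} U15={{d,e},{e,f},{b,d,e}} U24={{a,b},{a,b,d}} U25={{a,d},{a,b,d}} U45={{b,d},{a,b,d},{b,d,e}}
  U145={{b,d,e}} U245={{a,b,d}}
C dims 5,6,2; δ0: rk 3, SNF 1^3; δ1: rk 2, SNF 1^2
degree 0: 5−3−0 = 2 → Ȟ^0 ≅ Z^2
degree 1: 6−2−3 = 1 → Ȟ^1 ≅ Z
degree 2: 2−0−2 = 0 → Ȟ^2 ≅ 0


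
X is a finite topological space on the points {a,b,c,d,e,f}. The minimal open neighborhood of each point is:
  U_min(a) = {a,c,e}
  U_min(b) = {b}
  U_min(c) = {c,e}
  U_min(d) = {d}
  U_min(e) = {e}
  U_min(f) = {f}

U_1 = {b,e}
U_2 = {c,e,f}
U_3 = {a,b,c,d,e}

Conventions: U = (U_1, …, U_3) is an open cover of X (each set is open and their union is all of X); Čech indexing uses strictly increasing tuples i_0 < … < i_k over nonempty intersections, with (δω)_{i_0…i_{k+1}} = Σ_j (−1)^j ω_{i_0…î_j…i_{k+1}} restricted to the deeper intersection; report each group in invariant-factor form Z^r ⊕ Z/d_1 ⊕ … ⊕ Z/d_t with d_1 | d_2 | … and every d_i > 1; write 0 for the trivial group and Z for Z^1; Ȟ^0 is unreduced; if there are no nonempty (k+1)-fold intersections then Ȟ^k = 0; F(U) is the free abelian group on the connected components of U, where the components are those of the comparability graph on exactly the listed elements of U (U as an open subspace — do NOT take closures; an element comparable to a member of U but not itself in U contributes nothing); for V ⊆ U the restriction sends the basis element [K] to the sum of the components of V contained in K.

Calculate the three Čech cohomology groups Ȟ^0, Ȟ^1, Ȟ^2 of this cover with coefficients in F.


nerve simplices:
  U12={e} U13={b,e} U23={c,e}
  U123={e}
components per intersection:
  U1: {b} {e}
  U2: {c,e} {f}
  U3: {a,c,e} {b} {d}
  U12: {e}
  U13: {b} {e}
  U23: {c,e}
  U123: {e}
C dims 7,4,1; δ0: rk 3, SNF 1^3; δ1: rk 1, SNF 1^1
degree 0: 7−3−0 = 4 → Ȟ^0 ≅ Z^4
degree 1: 4−1−3 = 0 → Ȟ^1 ≅ 0
degree 2: 1−0−1 = 0 → Ȟ^2 ≅ 0

Ȟ^0 ≅ Z^4; Ȟ^1 ≅ 0; Ȟ^2 ≅ 0
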